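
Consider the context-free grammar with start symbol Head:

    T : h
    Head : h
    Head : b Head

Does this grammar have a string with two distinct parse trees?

(T is unreachable from Head, so its rules don't affect L(Head).) Each reachable nonterminal has at most one production per leading terminal, and all productions are right-linear; the derivation is determined token-by-token.

Unambiguous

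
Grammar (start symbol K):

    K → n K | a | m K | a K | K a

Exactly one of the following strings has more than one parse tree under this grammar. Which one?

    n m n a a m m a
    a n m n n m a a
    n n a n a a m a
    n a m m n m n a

n m n a a m m a: 1 tree
a n m n n m a a: 8 trees
n n a n a a m a: 1 tree
n a m m n m n a: 1 tree

a n m n n m a a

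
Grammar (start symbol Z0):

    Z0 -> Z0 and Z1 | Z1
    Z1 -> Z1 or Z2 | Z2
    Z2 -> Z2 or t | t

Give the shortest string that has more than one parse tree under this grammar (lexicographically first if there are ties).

t or t

length 1: no string has ≥2 trees
length 3: t or t has 2 parse trees

Two derivations of t or t:
  Z0 ⇒ Z1 ⇒ Z1 or Z2 ⇒ Z2 or Z2 ⇒ t or Z2 ⇒ t or t
  Z0 ⇒ Z1 ⇒ Z2 ⇒ Z2 or t ⇒ t or t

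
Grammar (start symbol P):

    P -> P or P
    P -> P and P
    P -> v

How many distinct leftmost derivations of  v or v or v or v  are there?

Parse trees for v or v or v or v:
  [P [P v] or [P [P v] or [P [P v] or [P v]]]]
  [P [P v] or [P [P [P v] or [P v]] or [P v]]]
  [P [P [P v] or [P v]] or [P [P v] or [P v]]]
  [P [P [P v] or [P [P v] or [P v]]] or [P v]]
  [P [P [P [P v] or [P v]] or [P v]] or [P v]]

5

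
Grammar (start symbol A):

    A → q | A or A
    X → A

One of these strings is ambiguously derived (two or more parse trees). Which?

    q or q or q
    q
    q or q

q or q or q: 2 trees
q: 1 tree
q or q: 1 tree

q or q or q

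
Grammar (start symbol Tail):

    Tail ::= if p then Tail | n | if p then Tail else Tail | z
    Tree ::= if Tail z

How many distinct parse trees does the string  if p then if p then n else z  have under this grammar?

Parse trees for if p then if p then n else z:
  [Tail if p then [Tail if p then [Tail n] else [Tail z]]]
  [Tail if p then [Tail if p then [Tail n]] else [Tail z]]

2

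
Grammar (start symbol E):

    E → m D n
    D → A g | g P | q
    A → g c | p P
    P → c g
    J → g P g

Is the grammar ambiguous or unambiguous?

Witness: m g c g n

Derivation 1: E ⇒ m D n ⇒ m A g n ⇒ m g c g n
Derivation 2: E ⇒ m D n ⇒ m g P n ⇒ m g c g n

Two distinct leftmost derivations for the same string.

Ambiguous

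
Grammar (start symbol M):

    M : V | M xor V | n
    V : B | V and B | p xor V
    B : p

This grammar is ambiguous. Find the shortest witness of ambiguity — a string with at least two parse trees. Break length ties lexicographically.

p xor p

length 1: no string has ≥2 trees
length 3: p xor p has 2 parse trees

Two derivations of p xor p:
  M ⇒ V ⇒ p xor V ⇒ p xor B ⇒ p xor p
  M ⇒ M xor V ⇒ V xor V ⇒ B xor V ⇒ p xor V ⇒ p xor B ⇒ p xor p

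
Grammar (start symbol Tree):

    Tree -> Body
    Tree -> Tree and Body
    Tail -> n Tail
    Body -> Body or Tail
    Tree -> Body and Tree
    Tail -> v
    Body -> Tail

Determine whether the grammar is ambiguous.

Witness: v and v

Derivation 1: Tree ⇒ Tree and Body ⇒ Body and Body ⇒ Tail and Body ⇒ v and Body ⇒ v and Tail ⇒ v and v
Derivation 2: Tree ⇒ Body and Tree ⇒ Tail and Tree ⇒ v and Tree ⇒ v and Body ⇒ v and Tail ⇒ v and v

Two distinct leftmost derivations for the same string.

Ambiguous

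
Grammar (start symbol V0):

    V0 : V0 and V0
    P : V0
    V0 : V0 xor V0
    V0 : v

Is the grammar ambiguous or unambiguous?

Ambiguous

Witness: v and v and v

Derivation 1: V0 ⇒ V0 and V0 ⇒ V0 and V0 and V0 ⇒ v and V0 and V0 ⇒ v and v and V0 ⇒ v and v and v
Derivation 2: V0 ⇒ V0 and V0 ⇒ v and V0 ⇒ v and V0 and V0 ⇒ v and v and V0 ⇒ v and v and v

Two distinct leftmost derivations for the same string.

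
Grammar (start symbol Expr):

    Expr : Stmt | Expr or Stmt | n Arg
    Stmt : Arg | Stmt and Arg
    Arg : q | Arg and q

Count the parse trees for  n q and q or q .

Parse trees for n q and q or q:
  [Expr [Expr n [Arg [Arg q] and q]] or [Stmt [Arg q]]]

1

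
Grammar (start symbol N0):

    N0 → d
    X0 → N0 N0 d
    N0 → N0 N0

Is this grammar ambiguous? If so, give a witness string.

Ambiguous

Witness: d d d

Derivation 1: N0 ⇒ N0 N0 ⇒ d N0 ⇒ d N0 N0 ⇒ d d N0 ⇒ d d d
Derivation 2: N0 ⇒ N0 N0 ⇒ N0 N0 N0 ⇒ d N0 N0 ⇒ d d N0 ⇒ d d d

Two distinct leftmost derivations for the same string.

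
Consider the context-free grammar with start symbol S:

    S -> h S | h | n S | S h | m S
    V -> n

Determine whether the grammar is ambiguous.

Ambiguous

Witness: h h

Derivation 1: S ⇒ h S ⇒ h h
Derivation 2: S ⇒ S h ⇒ h h

Two distinct leftmost derivations for the same string.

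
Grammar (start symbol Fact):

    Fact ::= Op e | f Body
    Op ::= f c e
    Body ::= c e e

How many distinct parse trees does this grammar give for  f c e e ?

2

Parse trees for f c e e:
  [Fact [Op f c e] e]
  [Fact f [Body c e e]]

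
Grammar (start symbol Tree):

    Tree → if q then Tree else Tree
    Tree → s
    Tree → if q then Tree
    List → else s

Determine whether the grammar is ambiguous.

Witness: if q then if q then s else s

Derivation 1: Tree ⇒ if q then Tree else Tree ⇒ if q then if q then Tree else Tree ⇒ if q then if q then s else Tree ⇒ if q then if q then s else s
Derivation 2: Tree ⇒ if q then Tree ⇒ if q then if q then Tree else Tree ⇒ if q then if q then s else Tree ⇒ if q then if q then s else s

Two distinct leftmost derivations for the same string.

Ambiguous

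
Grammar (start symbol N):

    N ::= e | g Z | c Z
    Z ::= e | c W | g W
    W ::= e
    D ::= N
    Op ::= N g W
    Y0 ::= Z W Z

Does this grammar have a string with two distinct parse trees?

Unambiguous

(D, Op, Y0 are unreachable from N, so their rules don't affect L(N).) Restricted to the reachable nonterminals, every rule has the form A → t or A → t B, and no two rules for the same A share a first terminal. The grammar encodes a DFA — one run per string.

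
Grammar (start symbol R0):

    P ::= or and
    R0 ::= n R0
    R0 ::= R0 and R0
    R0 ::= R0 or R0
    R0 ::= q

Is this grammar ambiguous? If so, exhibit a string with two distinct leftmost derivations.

Witness: n q and q

Derivation 1: R0 ⇒ n R0 ⇒ n R0 and R0 ⇒ n q and R0 ⇒ n q and q
Derivation 2: R0 ⇒ R0 and R0 ⇒ n R0 and R0 ⇒ n q and R0 ⇒ n q and q

Two distinct leftmost derivations for the same string.

Ambiguous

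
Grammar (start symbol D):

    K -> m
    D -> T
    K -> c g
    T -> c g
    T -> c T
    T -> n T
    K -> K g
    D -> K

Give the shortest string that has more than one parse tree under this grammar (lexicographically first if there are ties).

length 1: no string has ≥2 trees
length 2: c g has 2 parse trees

Two derivations of c g:
  D ⇒ T ⇒ c g
  D ⇒ K ⇒ c g

c g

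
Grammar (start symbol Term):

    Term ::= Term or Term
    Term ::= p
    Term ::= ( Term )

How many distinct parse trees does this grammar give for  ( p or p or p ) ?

Parse trees for ( p or p or p ):
  [Term ( [Term [Term p] or [Term [Term p] or [Term p]]] )]
  [Term ( [Term [Term [Term p] or [Term p]] or [Term p]] )]

2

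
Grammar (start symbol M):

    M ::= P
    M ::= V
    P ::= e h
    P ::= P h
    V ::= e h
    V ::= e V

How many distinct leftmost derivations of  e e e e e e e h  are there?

Parse trees for e e e e e e e h:
  [M [V e [V e [V e [V e [V e [V e [V e h]]]]]]]]

1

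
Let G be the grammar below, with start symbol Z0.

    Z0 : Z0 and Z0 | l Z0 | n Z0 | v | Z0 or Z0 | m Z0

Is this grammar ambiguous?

Witness: l v and v

Derivation 1: Z0 ⇒ Z0 and Z0 ⇒ l Z0 and Z0 ⇒ l v and Z0 ⇒ l v and v
Derivation 2: Z0 ⇒ l Z0 ⇒ l Z0 and Z0 ⇒ l v and Z0 ⇒ l v and v

Two distinct leftmost derivations for the same string.

Ambiguous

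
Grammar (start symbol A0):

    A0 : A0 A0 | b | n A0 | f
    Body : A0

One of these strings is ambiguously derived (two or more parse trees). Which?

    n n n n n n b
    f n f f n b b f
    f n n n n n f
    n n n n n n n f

f n f f n b b f

n n n n n n b: 1 tree
f n f f n b b f: 136 trees
f n n n n n f: 1 tree
n n n n n n n f: 1 tree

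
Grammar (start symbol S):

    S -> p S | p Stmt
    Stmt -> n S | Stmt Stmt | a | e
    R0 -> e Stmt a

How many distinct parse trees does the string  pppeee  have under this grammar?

2

Parse trees for pppeee:
  [S p [S p [S p [Stmt [Stmt e] [Stmt [Stmt e] [Stmt e]]]]]]
  [S p [S p [S p [Stmt [Stmt [Stmt e] [Stmt e]] [Stmt e]]]]]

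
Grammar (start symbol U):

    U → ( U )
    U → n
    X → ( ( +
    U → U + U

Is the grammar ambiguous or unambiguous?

Witness: n + n + n

Derivation 1: U ⇒ U + U ⇒ n + U ⇒ n + U + U ⇒ n + n + U ⇒ n + n + n
Derivation 2: U ⇒ U + U ⇒ U + U + U ⇒ n + U + U ⇒ n + n + U ⇒ n + n + n

Two distinct leftmost derivations for the same string.

Ambiguous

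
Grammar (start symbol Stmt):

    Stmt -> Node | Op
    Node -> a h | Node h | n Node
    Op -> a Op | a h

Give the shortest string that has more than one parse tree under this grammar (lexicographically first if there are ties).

a h

length 2: a h has 2 parse trees

Two derivations of a h:
  Stmt ⇒ Node ⇒ a h
  Stmt ⇒ Op ⇒ a h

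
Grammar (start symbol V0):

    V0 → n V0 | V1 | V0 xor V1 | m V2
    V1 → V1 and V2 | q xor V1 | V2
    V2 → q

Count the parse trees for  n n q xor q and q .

Parse trees for n n q xor q and q:
  [V0 n [V0 n [V0 [V1 [V1 q xor [V1 [V2 q]]] and [V2 q]]]]]
  [V0 n [V0 n [V0 [V1 q xor [V1 [V1 [V2 q]] and [V2 q]]]]]]
  [V0 n [V0 n [V0 [V0 [V1 [V2 q]]] xor [V1 [V1 [V2 q]] and [V2 q]]]]]
  [V0 n [V0 [V0 n [V0 [V1 [V2 q]]]] xor [V1 [V1 [V2 q]] and [V2 q]]]]
  [V0 [V0 n [V0 n [V0 [V1 [V2 q]]]]] xor [V1 [V1 [V2 q]] and [V2 q]]]

5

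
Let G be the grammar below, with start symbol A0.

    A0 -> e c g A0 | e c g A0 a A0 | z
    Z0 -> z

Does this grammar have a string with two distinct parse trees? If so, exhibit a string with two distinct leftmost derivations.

Witness: e c g e c g z a z

Derivation 1: A0 ⇒ e c g A0 ⇒ e c g e c g A0 a A0 ⇒ e c g e c g z a A0 ⇒ e c g e c g z a z
Derivation 2: A0 ⇒ e c g A0 a A0 ⇒ e c g e c g A0 a A0 ⇒ e c g e c g z a A0 ⇒ e c g e c g z a z

Two distinct leftmost derivations for the same string.

Ambiguous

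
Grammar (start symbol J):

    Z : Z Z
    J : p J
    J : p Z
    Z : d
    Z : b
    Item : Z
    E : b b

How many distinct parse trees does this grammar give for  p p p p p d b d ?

Parse trees for p p p p p d b d:
  [J p [J p [J p [J p [J p [Z [Z d] [Z [Z b] [Z d]]]]]]]]
  [J p [J p [J p [J p [J p [Z [Z [Z d] [Z b]] [Z d]]]]]]]

2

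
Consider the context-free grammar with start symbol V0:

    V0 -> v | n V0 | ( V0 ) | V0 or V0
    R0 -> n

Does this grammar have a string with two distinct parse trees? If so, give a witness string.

Ambiguous

Witness: n v or v

Derivation 1: V0 ⇒ n V0 ⇒ n V0 or V0 ⇒ n v or V0 ⇒ n v or v
Derivation 2: V0 ⇒ V0 or V0 ⇒ n V0 or V0 ⇒ n v or V0 ⇒ n v or v

Two distinct leftmost derivations for the same string.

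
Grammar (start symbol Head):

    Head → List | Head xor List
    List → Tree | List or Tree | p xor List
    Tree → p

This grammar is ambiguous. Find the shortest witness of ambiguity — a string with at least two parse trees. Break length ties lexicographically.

p xor p

length 1: no string has ≥2 trees
length 3: p xor p has 2 parse trees

Two derivations of p xor p:
  Head ⇒ List ⇒ p xor List ⇒ p xor Tree ⇒ p xor p
  Head ⇒ Head xor List ⇒ List xor List ⇒ Tree xor List ⇒ p xor List ⇒ p xor Tree ⇒ p xor p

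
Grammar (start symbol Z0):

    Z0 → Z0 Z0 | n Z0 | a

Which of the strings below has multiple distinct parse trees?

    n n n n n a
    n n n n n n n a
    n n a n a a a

n n n n n a: 1 tree
n n n n n n n a: 1 tree
n n a n a a a: 43 trees

n n a n a a a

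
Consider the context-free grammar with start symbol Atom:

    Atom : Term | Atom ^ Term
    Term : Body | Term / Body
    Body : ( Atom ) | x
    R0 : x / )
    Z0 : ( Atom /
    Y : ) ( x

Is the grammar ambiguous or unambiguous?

Unambiguous

Only Atom, Term, Body are reachable from Atom; ignoring the rest: Atom → Atom ^ Term | Term  ;  Term → Term / Body | Body  — a left-associative chain with Body at the bottom. Each string factors uniquely by precedence.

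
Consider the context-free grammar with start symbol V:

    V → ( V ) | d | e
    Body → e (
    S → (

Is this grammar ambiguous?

Only V is reachable from V; ignoring the rest: L(V) is { openⁿ atom closeⁿ : n ≥ 0 }. The bracket depth fixes n, and the derivation is forced at every step.

Unambiguous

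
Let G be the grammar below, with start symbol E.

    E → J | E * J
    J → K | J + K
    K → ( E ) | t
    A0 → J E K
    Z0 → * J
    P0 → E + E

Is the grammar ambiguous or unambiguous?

(A0, Z0, P0 are unreachable from E, so their rules don't affect L(E).) This is a standard precedence ladder (E over J over K), with each level left-recursive on its own operator ('*' at E, '+' at J). That structure is LR(1), hence unambiguous.

Unambiguous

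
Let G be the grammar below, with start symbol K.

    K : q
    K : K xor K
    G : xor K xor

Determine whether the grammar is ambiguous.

Ambiguous

Witness: q xor q xor q

Derivation 1: K ⇒ K xor K ⇒ q xor K ⇒ q xor K xor K ⇒ q xor q xor K ⇒ q xor q xor q
Derivation 2: K ⇒ K xor K ⇒ K xor K xor K ⇒ q xor K xor K ⇒ q xor q xor K ⇒ q xor q xor q

Two distinct leftmost derivations for the same string.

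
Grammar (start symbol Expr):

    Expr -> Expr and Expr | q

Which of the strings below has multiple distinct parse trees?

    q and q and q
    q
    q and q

q and q and q

q and q and q: 2 trees
q: 1 tree
q and q: 1 tree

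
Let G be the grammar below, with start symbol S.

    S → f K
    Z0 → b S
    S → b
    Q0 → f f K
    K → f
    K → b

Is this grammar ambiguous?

Unambiguous

(Q0, Z0 are unreachable from S, so their rules don't affect L(S).) Each reachable nonterminal has at most one production per leading terminal, and all productions are right-linear; the derivation is determined token-by-token.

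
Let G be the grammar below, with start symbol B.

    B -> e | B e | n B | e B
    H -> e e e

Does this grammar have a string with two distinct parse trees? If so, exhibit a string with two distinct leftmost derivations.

Witness: e e

Derivation 1: B ⇒ B e ⇒ e e
Derivation 2: B ⇒ e B ⇒ e e

Two distinct leftmost derivations for the same string.

Ambiguous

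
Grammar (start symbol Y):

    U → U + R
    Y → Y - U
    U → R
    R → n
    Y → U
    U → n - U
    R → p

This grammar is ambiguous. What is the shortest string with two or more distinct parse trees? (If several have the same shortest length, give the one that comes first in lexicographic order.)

length 1: no string has ≥2 trees
length 3: n - n has 2 parse trees

Two derivations of n - n:
  Y ⇒ Y - U ⇒ U - U ⇒ R - U ⇒ n - U ⇒ n - R ⇒ n - n
  Y ⇒ U ⇒ n - U ⇒ n - R ⇒ n - n

n - n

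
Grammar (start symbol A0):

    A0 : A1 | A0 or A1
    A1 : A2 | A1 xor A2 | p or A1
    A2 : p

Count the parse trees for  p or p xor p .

3

Parse trees for p or p xor p:
  [A0 [A1 [A1 p or [A1 [A2 p]]] xor [A2 p]]]
  [A0 [A1 p or [A1 [A1 [A2 p]] xor [A2 p]]]]
  [A0 [A0 [A1 [A2 p]]] or [A1 [A1 [A2 p]] xor [A2 p]]]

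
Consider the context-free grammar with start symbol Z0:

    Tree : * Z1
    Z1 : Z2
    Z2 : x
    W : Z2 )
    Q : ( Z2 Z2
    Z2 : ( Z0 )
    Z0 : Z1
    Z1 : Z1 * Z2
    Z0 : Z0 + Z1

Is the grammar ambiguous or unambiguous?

Unambiguous

(Q, Tree, W are unreachable from Z0, so their rules don't affect L(Z0).) The grammar is stratified — Z0 handles '+' (left-recursive), Z1 handles '*', Z2 atoms. Each operator has a fixed associativity and precedence level, so every string has one parse.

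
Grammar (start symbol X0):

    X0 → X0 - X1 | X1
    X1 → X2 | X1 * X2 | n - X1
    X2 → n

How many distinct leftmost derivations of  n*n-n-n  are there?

2

Parse trees for n*n-n-n:
  [X0 [X0 [X1 [X1 [X2 n]] * [X2 n]]] - [X1 n - [X1 [X2 n]]]]
  [X0 [X0 [X0 [X1 [X1 [X2 n]] * [X2 n]]] - [X1 [X2 n]]] - [X1 [X2 n]]]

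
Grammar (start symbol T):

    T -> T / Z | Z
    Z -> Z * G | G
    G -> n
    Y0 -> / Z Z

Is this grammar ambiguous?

Unambiguous

Only T, Z, G are reachable from T; ignoring the rest: T → T / Z | Z  ;  Z → Z * G | G  — a left-associative chain with G at the bottom. Each string factors uniquely by precedence.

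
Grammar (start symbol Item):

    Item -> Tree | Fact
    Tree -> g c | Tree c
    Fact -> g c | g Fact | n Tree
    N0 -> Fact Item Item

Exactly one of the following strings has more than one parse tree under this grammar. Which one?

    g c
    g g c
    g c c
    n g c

g c

g c: 2 trees
g g c: 1 tree
g c c: 1 tree
n g c: 1 tree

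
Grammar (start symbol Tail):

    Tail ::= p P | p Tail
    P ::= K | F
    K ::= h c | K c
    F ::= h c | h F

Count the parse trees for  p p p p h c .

Parse trees for p p p p h c:
  [Tail p [Tail p [Tail p [Tail p [P [K h c]]]]]]
  [Tail p [Tail p [Tail p [Tail p [P [F h c]]]]]]

2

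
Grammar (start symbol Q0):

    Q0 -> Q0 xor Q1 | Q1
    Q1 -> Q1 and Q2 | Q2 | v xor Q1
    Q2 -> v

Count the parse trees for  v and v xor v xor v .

Parse trees for v and v xor v xor v:
  [Q0 [Q0 [Q1 [Q1 [Q2 v]] and [Q2 v]]] xor [Q1 v xor [Q1 [Q2 v]]]]
  [Q0 [Q0 [Q0 [Q1 [Q1 [Q2 v]] and [Q2 v]]] xor [Q1 [Q2 v]]] xor [Q1 [Q2 v]]]

2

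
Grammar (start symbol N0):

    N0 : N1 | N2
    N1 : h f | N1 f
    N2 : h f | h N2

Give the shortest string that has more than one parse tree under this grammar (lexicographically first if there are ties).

length 2: h f has 2 parse trees

Two derivations of h f:
  N0 ⇒ N1 ⇒ h f
  N0 ⇒ N2 ⇒ h f

h f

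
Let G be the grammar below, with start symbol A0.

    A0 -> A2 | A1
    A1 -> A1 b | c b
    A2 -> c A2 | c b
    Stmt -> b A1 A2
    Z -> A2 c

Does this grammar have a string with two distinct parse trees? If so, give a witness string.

Ambiguous

Witness: c b

Derivation 1: A0 ⇒ A2 ⇒ c b
Derivation 2: A0 ⇒ A1 ⇒ c b

Two distinct leftmost derivations for the same string.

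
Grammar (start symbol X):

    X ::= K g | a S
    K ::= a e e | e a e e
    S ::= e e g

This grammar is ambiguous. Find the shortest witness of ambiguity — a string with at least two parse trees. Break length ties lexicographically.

length 4: a e e g has 2 parse trees

Two derivations of a e e g:
  X ⇒ K g ⇒ a e e g
  X ⇒ a S ⇒ a e e g

a e e g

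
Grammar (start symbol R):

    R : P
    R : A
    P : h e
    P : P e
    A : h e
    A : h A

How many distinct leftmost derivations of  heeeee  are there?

1

Parse trees for heeeee:
  [R [P [P [P [P [P h e] e] e] e] e]]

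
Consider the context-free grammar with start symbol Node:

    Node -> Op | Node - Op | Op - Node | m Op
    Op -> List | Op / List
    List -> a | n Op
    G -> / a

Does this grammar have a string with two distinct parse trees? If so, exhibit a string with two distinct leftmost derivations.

Witness: a - a

Derivation 1: Node ⇒ Node - Op ⇒ Op - Op ⇒ List - Op ⇒ a - Op ⇒ a - List ⇒ a - a
Derivation 2: Node ⇒ Op - Node ⇒ List - Node ⇒ a - Node ⇒ a - Op ⇒ a - List ⇒ a - a

Two distinct leftmost derivations for the same string.

Ambiguous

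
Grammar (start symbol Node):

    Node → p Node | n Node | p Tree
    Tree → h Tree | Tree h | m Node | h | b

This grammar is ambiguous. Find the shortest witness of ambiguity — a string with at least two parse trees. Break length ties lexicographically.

p h h

length 2: no string has ≥2 trees
length 3: p h h has 2 parse trees

Two derivations of p h h:
  Node ⇒ p Tree ⇒ p h Tree ⇒ p h h
  Node ⇒ p Tree ⇒ p Tree h ⇒ p h h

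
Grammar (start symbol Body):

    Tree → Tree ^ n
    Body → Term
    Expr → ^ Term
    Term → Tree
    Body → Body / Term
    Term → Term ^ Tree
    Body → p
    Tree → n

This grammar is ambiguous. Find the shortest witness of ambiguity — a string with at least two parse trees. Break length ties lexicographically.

length 1: no string has ≥2 trees
length 3: n ^ n has 2 parse trees

Two derivations of n ^ n:
  Body ⇒ Term ⇒ Tree ⇒ Tree ^ n ⇒ n ^ n
  Body ⇒ Term ⇒ Term ^ Tree ⇒ Tree ^ Tree ⇒ n ^ Tree ⇒ n ^ n

n ^ n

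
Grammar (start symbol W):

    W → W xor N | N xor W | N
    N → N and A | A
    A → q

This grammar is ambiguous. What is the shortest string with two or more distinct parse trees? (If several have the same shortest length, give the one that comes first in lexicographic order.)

length 1: no string has ≥2 trees
length 3: q xor q has 2 parse trees

Two derivations of q xor q:
  W ⇒ W xor N ⇒ N xor N ⇒ A xor N ⇒ q xor N ⇒ q xor A ⇒ q xor q
  W ⇒ N xor W ⇒ A xor W ⇒ q xor W ⇒ q xor N ⇒ q xor A ⇒ q xor q

q xor q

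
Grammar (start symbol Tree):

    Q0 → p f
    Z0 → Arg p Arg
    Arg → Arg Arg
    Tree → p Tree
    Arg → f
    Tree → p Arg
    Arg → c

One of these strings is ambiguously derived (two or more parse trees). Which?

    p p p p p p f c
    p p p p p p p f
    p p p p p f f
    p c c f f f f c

p p p p p p f c: 1 tree
p p p p p p p f: 1 tree
p p p p p f f: 1 tree
p c c f f f f c: 132 trees

p c c f f f f c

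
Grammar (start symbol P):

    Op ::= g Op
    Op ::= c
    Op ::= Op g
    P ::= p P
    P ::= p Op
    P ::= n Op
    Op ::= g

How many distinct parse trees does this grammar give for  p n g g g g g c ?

Parse trees for p n g g g g g c:
  [P p [P n [Op g [Op g [Op g [Op g [Op g [Op c]]]]]]]]

1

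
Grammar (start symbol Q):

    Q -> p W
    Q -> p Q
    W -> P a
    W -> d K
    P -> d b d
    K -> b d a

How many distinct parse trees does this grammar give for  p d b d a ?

Parse trees for p d b d a:
  [Q p [W [P d b d] a]]
  [Q p [W d [K b d a]]]

2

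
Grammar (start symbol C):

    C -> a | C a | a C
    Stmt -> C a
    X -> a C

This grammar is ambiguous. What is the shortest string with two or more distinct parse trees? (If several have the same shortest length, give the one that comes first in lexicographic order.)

length 1: no string has ≥2 trees
length 2: a a has 2 parse trees

Two derivations of a a:
  C ⇒ C a ⇒ a a
  C ⇒ a C ⇒ a a

a a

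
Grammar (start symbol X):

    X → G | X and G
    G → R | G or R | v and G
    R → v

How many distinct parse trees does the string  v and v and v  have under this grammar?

Parse trees for v and v and v:
  [X [G v and [G v and [G [R v]]]]]
  [X [X [G [R v]]] and [G v and [G [R v]]]]
  [X [X [G v and [G [R v]]]] and [G [R v]]]
  [X [X [X [G [R v]]] and [G [R v]]] and [G [R v]]]

4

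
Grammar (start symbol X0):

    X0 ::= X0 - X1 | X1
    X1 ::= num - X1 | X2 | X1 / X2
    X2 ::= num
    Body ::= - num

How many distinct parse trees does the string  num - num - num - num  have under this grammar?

8

Parse trees for num - num - num - num:
  [X0 [X0 [X1 [X2 num]]] - [X1 num - [X1 num - [X1 [X2 num]]]]]
  [X0 [X0 [X0 [X1 [X2 num]]] - [X1 [X2 num]]] - [X1 num - [X1 [X2 num]]]]
  [X0 [X0 [X1 num - [X1 [X2 num]]]] - [X1 num - [X1 [X2 num]]]]
  [X0 [X0 [X0 [X1 [X2 num]]] - [X1 num - [X1 [X2 num]]]] - [X1 [X2 num]]]
  [X0 [X0 [X0 [X0 [X1 [X2 num]]] - [X1 [X2 num]]] - [X1 [X2 num]]] - [X1 [X2 num]]]
  [X0 [X0 [X0 [X1 num - [X1 [X2 num]]]] - [X1 [X2 num]]] - [X1 [X2 num]]]
  [X0 [X0 [X1 num - [X1 num - [X1 [X2 num]]]]] - [X1 [X2 num]]]
  [X0 [X1 num - [X1 num - [X1 num - [X1 [X2 num]]]]]]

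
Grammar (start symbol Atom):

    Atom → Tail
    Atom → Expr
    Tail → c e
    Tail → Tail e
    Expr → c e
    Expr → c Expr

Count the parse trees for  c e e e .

1

Parse trees for c e e e:
  [Atom [Tail [Tail [Tail c e] e] e]]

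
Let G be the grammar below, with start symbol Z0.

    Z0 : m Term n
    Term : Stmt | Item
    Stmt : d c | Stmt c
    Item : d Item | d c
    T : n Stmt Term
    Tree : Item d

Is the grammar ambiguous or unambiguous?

Witness: m d c n

Derivation 1: Z0 ⇒ m Term n ⇒ m Stmt n ⇒ m d c n
Derivation 2: Z0 ⇒ m Term n ⇒ m Item n ⇒ m d c n

Two distinct leftmost derivations for the same string.

Ambiguous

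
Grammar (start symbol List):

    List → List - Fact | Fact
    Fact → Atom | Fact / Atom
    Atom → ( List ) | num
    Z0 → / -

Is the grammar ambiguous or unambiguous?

Unambiguous

Only List, Fact, Atom are reachable from List; ignoring the rest: List → List - Fact | Fact  ;  Fact → Fact / Atom | Atom  — a left-associative chain with Atom at the bottom. Each string factors uniquely by precedence.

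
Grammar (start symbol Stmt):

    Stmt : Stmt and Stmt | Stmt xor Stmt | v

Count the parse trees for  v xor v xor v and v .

Parse trees for v xor v xor v and v:
  [Stmt [Stmt [Stmt v] xor [Stmt [Stmt v] xor [Stmt v]]] and [Stmt v]]
  [Stmt [Stmt [Stmt [Stmt v] xor [Stmt v]] xor [Stmt v]] and [Stmt v]]
  [Stmt [Stmt v] xor [Stmt [Stmt [Stmt v] xor [Stmt v]] and [Stmt v]]]
  [Stmt [Stmt v] xor [Stmt [Stmt v] xor [Stmt [Stmt v] and [Stmt v]]]]
  [Stmt [Stmt [Stmt v] xor [Stmt v]] xor [Stmt [Stmt v] and [Stmt v]]]

5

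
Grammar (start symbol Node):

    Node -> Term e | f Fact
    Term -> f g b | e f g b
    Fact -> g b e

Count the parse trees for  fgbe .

2

Parse trees for fgbe:
  [Node [Term f g b] e]
  [Node f [Fact g b e]]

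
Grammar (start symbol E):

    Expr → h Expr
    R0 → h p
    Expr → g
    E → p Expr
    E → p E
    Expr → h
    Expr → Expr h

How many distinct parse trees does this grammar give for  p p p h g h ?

Parse trees for p p p h g h:
  [E p [E p [E p [Expr h [Expr [Expr g] h]]]]]
  [E p [E p [E p [Expr [Expr h [Expr g]] h]]]]

2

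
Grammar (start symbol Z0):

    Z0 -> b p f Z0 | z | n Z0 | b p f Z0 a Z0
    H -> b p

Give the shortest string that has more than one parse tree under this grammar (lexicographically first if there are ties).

b p f b p f z a z

length 1: no string has ≥2 trees
length 2: no string has ≥2 trees
length 3: no string has ≥2 trees
length 4: no string has ≥2 trees
length 5: no string has ≥2 trees
length 6: no string has ≥2 trees
length 7: no string has ≥2 trees
length 8: no string has ≥2 trees
length 9: b p f b p f z a z has 2 parse trees

Two derivations of b p f b p f z a z:
  Z0 ⇒ b p f Z0 ⇒ b p f b p f Z0 a Z0 ⇒ b p f b p f z a Z0 ⇒ b p f b p f z a z
  Z0 ⇒ b p f Z0 a Z0 ⇒ b p f b p f Z0 a Z0 ⇒ b p f b p f z a Z0 ⇒ b p f b p f z a z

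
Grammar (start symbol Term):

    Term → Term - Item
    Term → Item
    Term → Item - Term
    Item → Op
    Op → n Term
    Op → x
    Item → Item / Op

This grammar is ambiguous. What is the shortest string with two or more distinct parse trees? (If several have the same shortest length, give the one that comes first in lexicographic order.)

length 1: no string has ≥2 trees
length 2: no string has ≥2 trees
length 3: x - x has 2 parse trees

Two derivations of x - x:
  Term ⇒ Term - Item ⇒ Item - Item ⇒ Op - Item ⇒ x - Item ⇒ x - Op ⇒ x - x
  Term ⇒ Item - Term ⇒ Op - Term ⇒ x - Term ⇒ x - Item ⇒ x - Op ⇒ x - x

x - x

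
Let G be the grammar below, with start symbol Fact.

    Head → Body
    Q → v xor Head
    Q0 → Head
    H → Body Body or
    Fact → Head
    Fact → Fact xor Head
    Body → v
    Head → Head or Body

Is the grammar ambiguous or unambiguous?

(Q, H, Q0 are unreachable from Fact, so their rules don't affect L(Fact).) This is a standard precedence ladder (Fact over Head over Body), with each level left-recursive on its own operator ('xor' at Fact, 'or' at Head). That structure is LR(1), hence unambiguous.

Unambiguous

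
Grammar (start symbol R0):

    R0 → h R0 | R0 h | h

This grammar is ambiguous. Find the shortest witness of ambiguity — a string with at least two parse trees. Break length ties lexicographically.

h h

length 1: no string has ≥2 trees
length 2: h h has 2 parse trees

Two derivations of h h:
  R0 ⇒ h R0 ⇒ h h
  R0 ⇒ R0 h ⇒ h h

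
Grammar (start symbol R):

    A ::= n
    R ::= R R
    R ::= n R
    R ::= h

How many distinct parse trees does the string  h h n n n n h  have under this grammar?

2

Parse trees for h h n n n n h:
  [R [R h] [R [R h] [R n [R n [R n [R n [R h]]]]]]]
  [R [R [R h] [R h]] [R n [R n [R n [R n [R h]]]]]]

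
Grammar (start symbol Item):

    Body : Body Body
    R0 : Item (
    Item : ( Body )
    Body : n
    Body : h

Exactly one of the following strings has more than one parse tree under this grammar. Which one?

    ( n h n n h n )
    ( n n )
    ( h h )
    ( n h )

( n h n n h n )

( n h n n h n ): 42 trees
( n n ): 1 tree
( h h ): 1 tree
( n h ): 1 tree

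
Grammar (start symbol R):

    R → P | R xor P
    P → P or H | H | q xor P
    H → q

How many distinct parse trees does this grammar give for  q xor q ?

2

Parse trees for q xor q:
  [R [P q xor [P [H q]]]]
  [R [R [P [H q]]] xor [P [H q]]]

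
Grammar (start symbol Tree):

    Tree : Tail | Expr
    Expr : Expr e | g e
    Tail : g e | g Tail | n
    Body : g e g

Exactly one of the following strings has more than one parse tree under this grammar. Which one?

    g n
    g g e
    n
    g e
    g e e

g e

g n: 1 tree
g g e: 1 tree
n: 1 tree
g e: 2 trees
g e e: 1 tree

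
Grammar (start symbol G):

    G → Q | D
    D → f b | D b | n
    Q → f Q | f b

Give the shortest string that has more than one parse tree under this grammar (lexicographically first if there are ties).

f b

length 1: no string has ≥2 trees
length 2: f b has 2 parse trees

Two derivations of f b:
  G ⇒ Q ⇒ f b
  G ⇒ D ⇒ f b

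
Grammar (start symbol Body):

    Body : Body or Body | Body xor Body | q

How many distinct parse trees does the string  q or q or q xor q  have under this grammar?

5

Parse trees for q or q or q xor q:
  [Body [Body q] or [Body [Body q] or [Body [Body q] xor [Body q]]]]
  [Body [Body q] or [Body [Body [Body q] or [Body q]] xor [Body q]]]
  [Body [Body [Body q] or [Body q]] or [Body [Body q] xor [Body q]]]
  [Body [Body [Body q] or [Body [Body q] or [Body q]]] xor [Body q]]
  [Body [Body [Body [Body q] or [Body q]] or [Body q]] xor [Body q]]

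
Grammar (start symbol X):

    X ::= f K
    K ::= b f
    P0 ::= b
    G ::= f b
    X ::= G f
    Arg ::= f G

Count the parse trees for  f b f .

2

Parse trees for f b f:
  [X f [K b f]]
  [X [G f b] f]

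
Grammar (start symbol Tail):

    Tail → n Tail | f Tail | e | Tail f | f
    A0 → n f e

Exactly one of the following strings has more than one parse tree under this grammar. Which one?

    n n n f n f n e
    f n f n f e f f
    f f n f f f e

f n f n f e f f

n n n f n f n e: 1 tree
f n f n f e f f: 21 trees
f f n f f f e: 1 tree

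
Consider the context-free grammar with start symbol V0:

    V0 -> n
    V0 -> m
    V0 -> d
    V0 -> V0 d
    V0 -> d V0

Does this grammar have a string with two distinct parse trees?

Ambiguous

Witness: d d

Derivation 1: V0 ⇒ V0 d ⇒ d d
Derivation 2: V0 ⇒ d V0 ⇒ d d

Two distinct leftmost derivations for the same string.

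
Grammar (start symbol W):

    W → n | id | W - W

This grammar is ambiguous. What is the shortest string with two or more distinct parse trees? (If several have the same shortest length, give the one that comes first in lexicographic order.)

id - id - id

length 1: no string has ≥2 trees
length 3: no string has ≥2 trees
length 5: id - id - id has 2 parse trees

Two derivations of id - id - id:
  W ⇒ W - W ⇒ id - W ⇒ id - W - W ⇒ id - id - W ⇒ id - id - id
  W ⇒ W - W ⇒ W - W - W ⇒ id - W - W ⇒ id - id - W ⇒ id - id - id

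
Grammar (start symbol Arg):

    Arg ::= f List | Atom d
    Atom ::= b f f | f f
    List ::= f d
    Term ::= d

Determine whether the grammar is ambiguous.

Ambiguous

Witness: f f d

Derivation 1: Arg ⇒ f List ⇒ f f d
Derivation 2: Arg ⇒ Atom d ⇒ f f d

Two distinct leftmost derivations for the same string.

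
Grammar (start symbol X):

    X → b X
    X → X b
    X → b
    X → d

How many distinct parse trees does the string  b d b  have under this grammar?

2

Parse trees for b d b:
  [X b [X [X d] b]]
  [X [X b [X d]] b]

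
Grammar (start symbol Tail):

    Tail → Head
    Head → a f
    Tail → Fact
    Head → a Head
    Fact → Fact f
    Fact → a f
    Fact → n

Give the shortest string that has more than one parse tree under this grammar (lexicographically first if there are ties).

length 1: no string has ≥2 trees
length 2: a f has 2 parse trees

Two derivations of a f:
  Tail ⇒ Head ⇒ a f
  Tail ⇒ Fact ⇒ a f

a f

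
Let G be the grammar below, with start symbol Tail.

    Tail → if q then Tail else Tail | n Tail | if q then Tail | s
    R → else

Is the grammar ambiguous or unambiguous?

Ambiguous

Witness: if q then if q then s else s

Derivation 1: Tail ⇒ if q then Tail else Tail ⇒ if q then if q then Tail else Tail ⇒ if q then if q then s else Tail ⇒ if q then if q then s else s
Derivation 2: Tail ⇒ if q then Tail ⇒ if q then if q then Tail else Tail ⇒ if q then if q then s else Tail ⇒ if q then if q then s else s

Two distinct leftmost derivations for the same string.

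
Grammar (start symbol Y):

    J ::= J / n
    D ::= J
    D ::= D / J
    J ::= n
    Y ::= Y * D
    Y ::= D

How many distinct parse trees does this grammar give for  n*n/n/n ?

Parse trees for n*n/n/n:
  [Y [Y [D [J n]]] * [D [J [J [J n] / n] / n]]]
  [Y [Y [D [J n]]] * [D [D [J n]] / [J [J n] / n]]]
  [Y [Y [D [J n]]] * [D [D [J [J n] / n]] / [J n]]]
  [Y [Y [D [J n]]] * [D [D [D [J n]] / [J n]] / [J n]]]

4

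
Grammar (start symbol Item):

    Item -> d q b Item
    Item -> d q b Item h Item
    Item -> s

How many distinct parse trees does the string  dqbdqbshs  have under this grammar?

Parse trees for dqbdqbshs:
  [Item d q b [Item d q b [Item s] h [Item s]]]
  [Item d q b [Item d q b [Item s]] h [Item s]]

2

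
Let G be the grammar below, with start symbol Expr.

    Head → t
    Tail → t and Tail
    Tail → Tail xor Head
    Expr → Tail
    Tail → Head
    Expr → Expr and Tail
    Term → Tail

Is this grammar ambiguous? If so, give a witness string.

Ambiguous

Witness: t and t

Derivation 1: Expr ⇒ Tail ⇒ t and Tail ⇒ t and Head ⇒ t and t
Derivation 2: Expr ⇒ Expr and Tail ⇒ Tail and Tail ⇒ Head and Tail ⇒ t and Tail ⇒ t and Head ⇒ t and t

Two distinct leftmost derivations for the same string.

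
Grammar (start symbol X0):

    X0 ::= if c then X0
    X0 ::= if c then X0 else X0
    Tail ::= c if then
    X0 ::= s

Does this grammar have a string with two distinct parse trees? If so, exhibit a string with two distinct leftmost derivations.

Witness: if c then if c then s else s

Derivation 1: X0 ⇒ if c then X0 ⇒ if c then if c then X0 else X0 ⇒ if c then if c then s else X0 ⇒ if c then if c then s else s
Derivation 2: X0 ⇒ if c then X0 else X0 ⇒ if c then if c then X0 else X0 ⇒ if c then if c then s else X0 ⇒ if c then if c then s else s

Two distinct leftmost derivations for the same string.

Ambiguous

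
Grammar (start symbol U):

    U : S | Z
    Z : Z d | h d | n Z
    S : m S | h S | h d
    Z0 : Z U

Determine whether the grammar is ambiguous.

Ambiguous

Witness: h d

Derivation 1: U ⇒ S ⇒ h d
Derivation 2: U ⇒ Z ⇒ h d

Two distinct leftmost derivations for the same string.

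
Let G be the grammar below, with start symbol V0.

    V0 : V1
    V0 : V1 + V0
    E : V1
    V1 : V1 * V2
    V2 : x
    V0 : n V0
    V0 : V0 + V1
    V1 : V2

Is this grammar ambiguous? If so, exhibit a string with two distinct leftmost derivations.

Witness: x + x

Derivation 1: V0 ⇒ V1 + V0 ⇒ V2 + V0 ⇒ x + V0 ⇒ x + V1 ⇒ x + V2 ⇒ x + x
Derivation 2: V0 ⇒ V0 + V1 ⇒ V1 + V1 ⇒ V2 + V1 ⇒ x + V1 ⇒ x + V2 ⇒ x + x

Two distinct leftmost derivations for the same string.

Ambiguous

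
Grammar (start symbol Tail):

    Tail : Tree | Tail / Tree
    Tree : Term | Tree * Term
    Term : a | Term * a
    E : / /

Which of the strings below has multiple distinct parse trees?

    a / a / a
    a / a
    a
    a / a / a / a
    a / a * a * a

a / a / a: 1 tree
a / a: 1 tree
a: 1 tree
a / a / a / a: 1 tree
a / a * a * a: 4 trees

a / a * a * a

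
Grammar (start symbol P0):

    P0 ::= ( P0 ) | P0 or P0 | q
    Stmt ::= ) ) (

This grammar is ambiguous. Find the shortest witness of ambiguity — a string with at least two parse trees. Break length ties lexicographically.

q or q or q

length 1: no string has ≥2 trees
length 3: no string has ≥2 trees
length 5: q or q or q has 2 parse trees

Two derivations of q or q or q:
  P0 ⇒ P0 or P0 ⇒ P0 or P0 or P0 ⇒ q or P0 or P0 ⇒ q or q or P0 ⇒ q or q or q
  P0 ⇒ P0 or P0 ⇒ q or P0 ⇒ q or P0 or P0 ⇒ q or q or P0 ⇒ q or q or q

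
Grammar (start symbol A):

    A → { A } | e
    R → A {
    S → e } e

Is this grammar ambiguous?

Unambiguous

Only A is reachable from A; ignoring the rest: L(A) is { openⁿ atom closeⁿ : n ≥ 0 }. The bracket depth fixes n, and the derivation is forced at every step.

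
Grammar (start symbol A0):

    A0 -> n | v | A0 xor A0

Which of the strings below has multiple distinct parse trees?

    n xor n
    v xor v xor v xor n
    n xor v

v xor v xor v xor n

n xor n: 1 tree
v xor v xor v xor n: 5 trees
n xor v: 1 tree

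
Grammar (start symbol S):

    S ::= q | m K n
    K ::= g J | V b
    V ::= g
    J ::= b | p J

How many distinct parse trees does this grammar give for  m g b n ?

2

Parse trees for m g b n:
  [S m [K g [J b]] n]
  [S m [K [V g] b] n]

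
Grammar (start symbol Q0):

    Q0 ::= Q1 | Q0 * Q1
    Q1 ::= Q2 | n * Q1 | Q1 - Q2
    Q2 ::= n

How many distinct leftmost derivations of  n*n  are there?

Parse trees for n*n:
  [Q0 [Q1 n * [Q1 [Q2 n]]]]
  [Q0 [Q0 [Q1 [Q2 n]]] * [Q1 [Q2 n]]]

2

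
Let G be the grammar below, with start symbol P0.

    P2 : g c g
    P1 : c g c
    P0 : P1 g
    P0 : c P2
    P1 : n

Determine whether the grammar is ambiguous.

Witness: c g c g

Derivation 1: P0 ⇒ P1 g ⇒ c g c g
Derivation 2: P0 ⇒ c P2 ⇒ c g c g

Two distinct leftmost derivations for the same string.

Ambiguous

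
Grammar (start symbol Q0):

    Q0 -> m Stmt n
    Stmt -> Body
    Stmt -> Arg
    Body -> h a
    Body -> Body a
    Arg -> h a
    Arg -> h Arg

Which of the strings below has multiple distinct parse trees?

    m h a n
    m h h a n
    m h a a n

m h a n: 2 trees
m h h a n: 1 tree
m h a a n: 1 tree

m h a n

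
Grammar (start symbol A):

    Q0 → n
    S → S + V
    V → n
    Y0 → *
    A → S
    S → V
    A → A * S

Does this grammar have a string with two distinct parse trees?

Only A, S, V are reachable from A; ignoring the rest: A → A * S | S  ;  S → S + V | V  — a left-associative chain with V at the bottom. Each string factors uniquely by precedence.

Unambiguous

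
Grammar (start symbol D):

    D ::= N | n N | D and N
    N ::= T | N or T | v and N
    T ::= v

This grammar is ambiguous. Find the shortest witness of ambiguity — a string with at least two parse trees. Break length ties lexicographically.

v and v

length 1: no string has ≥2 trees
length 2: no string has ≥2 trees
length 3: v and v has 2 parse trees

Two derivations of v and v:
  D ⇒ N ⇒ v and N ⇒ v and T ⇒ v and v
  D ⇒ D and N ⇒ N and N ⇒ T and N ⇒ v and N ⇒ v and T ⇒ v and v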